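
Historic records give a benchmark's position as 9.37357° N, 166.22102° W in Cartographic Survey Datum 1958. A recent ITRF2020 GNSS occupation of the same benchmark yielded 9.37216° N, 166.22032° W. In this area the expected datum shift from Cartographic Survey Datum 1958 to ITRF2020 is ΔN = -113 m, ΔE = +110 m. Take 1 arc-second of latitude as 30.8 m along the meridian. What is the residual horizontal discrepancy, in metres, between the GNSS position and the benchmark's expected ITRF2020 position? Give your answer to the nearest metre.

55 m

Observed coordinate differences: Δφ = -0.00141°, Δλ = +0.00070°.
Converting to metres (1° lat = 110880 m, cos φ = 0.986647): observed ΔN = -156.3 m, observed ΔE = 76.6 m.
Subtracting the expected shift leaves a residual of -156.3 − (-113) = -43.3 m north and 76.6 − (110) = -33.4 m east.
Residual distance = √((-43.3)² + (-33.4)²) = 54.7 m.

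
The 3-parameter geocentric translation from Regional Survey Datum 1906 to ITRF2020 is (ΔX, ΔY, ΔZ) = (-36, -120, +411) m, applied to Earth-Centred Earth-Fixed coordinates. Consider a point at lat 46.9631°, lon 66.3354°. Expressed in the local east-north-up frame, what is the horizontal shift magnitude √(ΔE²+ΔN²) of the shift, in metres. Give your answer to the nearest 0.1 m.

371.7 m

The local east axis at (φ, λ) is (−sin λ, cos λ, 0), so ΔE = −sin(66.3354°)·(-36) + cos(66.3354°)·(-120) = -15.19 m.
The local north axis is (−sin φ cos λ, −sin φ sin λ, cos φ), giving ΔN = 10.562 + 80.334 + 280.495 = 371.39 m.
Horizontal magnitude = √(ΔE² + ΔN²) = √((-15.19)² + 371.39²) = 371.70 m.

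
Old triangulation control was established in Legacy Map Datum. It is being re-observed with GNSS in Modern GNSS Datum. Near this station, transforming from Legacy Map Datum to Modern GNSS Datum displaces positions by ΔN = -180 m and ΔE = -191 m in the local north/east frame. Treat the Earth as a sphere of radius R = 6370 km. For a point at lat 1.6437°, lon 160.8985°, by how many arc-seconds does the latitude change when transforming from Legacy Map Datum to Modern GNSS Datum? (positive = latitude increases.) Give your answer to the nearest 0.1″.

Δφ = -5.8″

On a sphere of radius R, 1 rad of latitude = R, so Δφ = ΔN / R = -180.0 / 6370000 = -2.8257e-05 rad = -5.829″.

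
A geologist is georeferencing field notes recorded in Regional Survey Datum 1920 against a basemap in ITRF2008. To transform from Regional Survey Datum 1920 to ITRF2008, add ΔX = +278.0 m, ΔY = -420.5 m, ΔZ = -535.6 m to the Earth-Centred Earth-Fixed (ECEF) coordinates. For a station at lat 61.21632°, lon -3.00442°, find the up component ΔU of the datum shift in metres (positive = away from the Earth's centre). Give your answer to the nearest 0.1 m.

ΔU = -325.1 m

The local up (radial) axis is (cos φ cos λ, cos φ sin λ, sin φ), giving ΔU = 133.674 + 10.612 − 469.423 = -325.14 m.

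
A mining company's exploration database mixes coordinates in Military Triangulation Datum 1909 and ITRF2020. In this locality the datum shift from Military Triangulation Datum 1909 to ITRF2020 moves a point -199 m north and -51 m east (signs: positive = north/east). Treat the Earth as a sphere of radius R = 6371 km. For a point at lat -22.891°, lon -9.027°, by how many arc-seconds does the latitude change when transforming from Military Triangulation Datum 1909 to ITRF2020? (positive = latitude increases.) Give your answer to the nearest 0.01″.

On a sphere of radius R, 1 rad of latitude = R, so Δφ = ΔN / R = -199.0 / 6371000 = -3.1235e-05 rad = -6.443″.

Δφ = -6.44″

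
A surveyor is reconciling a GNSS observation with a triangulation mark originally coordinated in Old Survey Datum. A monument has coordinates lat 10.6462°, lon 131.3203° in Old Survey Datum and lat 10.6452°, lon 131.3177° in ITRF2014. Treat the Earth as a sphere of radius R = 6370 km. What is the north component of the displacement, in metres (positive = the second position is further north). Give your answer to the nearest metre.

Δφ = 10.6452° − 10.6462° = -0.0010°; Δλ = 131.3177° − 131.3203° = -0.0026°.
1° along a meridian = πR/180 = 111177 m.
ΔN = Δφ × 111177 = -111.2 m; ΔE = Δλ × 111177 × cos(10.6462°) = -0.0026 × 111177 × 0.982787 = -284.1 m.

ΔN = -111 m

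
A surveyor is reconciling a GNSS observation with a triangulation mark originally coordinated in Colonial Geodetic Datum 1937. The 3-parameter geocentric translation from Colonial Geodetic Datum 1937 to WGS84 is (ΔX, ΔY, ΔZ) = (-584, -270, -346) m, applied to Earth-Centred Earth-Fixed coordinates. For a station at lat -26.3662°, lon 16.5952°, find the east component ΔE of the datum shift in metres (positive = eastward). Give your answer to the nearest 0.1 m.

ΔE = -92.0 m

The local east axis at (φ, λ) is (−sin λ, cos λ, 0), so ΔE = −sin(16.5952°)·(-584) + cos(16.5952°)·(-270) = -91.96 m.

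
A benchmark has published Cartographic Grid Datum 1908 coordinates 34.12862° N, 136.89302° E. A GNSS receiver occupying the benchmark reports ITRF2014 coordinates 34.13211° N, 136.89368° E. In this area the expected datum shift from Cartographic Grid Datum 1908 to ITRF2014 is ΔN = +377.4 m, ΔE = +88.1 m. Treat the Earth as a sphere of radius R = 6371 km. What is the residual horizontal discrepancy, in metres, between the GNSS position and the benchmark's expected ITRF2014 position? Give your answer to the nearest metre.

29 m

Observed coordinate differences: Δφ = +0.00349°, Δλ = +0.00066°.
Converting to metres (1° lat = 111195 m, cos φ = 0.827780): observed ΔN = 388.1 m, observed ΔE = 60.7 m.
Subtracting the expected shift leaves a residual of 388.1 − (377.4) = 10.7 m north and 60.7 − (88.1) = -27.4 m east.
Residual distance = √(10.7² + (-27.4)²) = 29.4 m.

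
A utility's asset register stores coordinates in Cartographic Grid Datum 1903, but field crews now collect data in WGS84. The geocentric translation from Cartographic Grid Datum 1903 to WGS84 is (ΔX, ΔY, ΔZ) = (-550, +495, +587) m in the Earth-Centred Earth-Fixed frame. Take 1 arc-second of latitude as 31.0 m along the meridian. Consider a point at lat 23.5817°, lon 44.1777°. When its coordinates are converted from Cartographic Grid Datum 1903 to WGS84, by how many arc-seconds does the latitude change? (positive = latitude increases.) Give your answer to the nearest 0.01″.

sin φ = 0.400056, cos φ = 0.916491, sin λ = 0.696886, cos λ = 0.717182.
North component: ΔN = −sin φ cos λ·ΔX − sin φ sin λ·ΔY + cos φ·ΔZ = −(0.400056)(0.717182)(-550) − (0.400056)(0.696886)(495) + (0.916491)(587) = 557.78 m.
1° of latitude spans 3600 × 31.00 = 111600 m, so Δφ = 557.78 / 111600 × 3600 = 17.993″.

Δφ = 17.99″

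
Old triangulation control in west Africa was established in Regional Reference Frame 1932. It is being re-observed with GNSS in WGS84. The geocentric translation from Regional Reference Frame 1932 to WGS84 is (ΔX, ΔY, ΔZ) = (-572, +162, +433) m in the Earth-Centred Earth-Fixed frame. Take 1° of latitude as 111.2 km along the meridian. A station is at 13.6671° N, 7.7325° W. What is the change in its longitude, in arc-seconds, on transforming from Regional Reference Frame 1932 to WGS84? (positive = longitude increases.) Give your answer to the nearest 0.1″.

Δλ = 2.8″

sin φ = 0.236280, cos φ = 0.971685, sin λ = -0.134548, cos λ = 0.990907.
East component: ΔE = −sin λ·ΔX + cos λ·ΔY = −(-0.134548)(-572) + (0.990907)(162) = 83.57 m.
1° of latitude spans 111200 m; at latitude φ, 1° of longitude spans that × cos φ = 108051.4 m, so Δλ = 83.57 / 108051.4 × 3600 = 2.784″.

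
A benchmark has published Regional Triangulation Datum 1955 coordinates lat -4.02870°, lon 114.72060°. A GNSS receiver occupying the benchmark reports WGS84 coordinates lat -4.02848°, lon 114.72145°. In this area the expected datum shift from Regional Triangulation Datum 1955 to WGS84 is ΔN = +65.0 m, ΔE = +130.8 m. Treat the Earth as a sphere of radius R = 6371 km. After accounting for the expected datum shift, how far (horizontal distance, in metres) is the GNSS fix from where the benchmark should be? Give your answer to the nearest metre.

55 m

Observed coordinate differences: Δφ = +0.00022°, Δλ = +0.00085°.
Converting to metres (1° lat = 111195 m, cos φ = 0.997529): observed ΔN = 24.5 m, observed ΔE = 94.3 m.
Subtracting the expected shift leaves a residual of 24.5 − (65.0) = -40.5 m north and 94.3 − (130.8) = -36.5 m east.
Residual distance = √((-40.5)² + (-36.5)²) = 54.6 m.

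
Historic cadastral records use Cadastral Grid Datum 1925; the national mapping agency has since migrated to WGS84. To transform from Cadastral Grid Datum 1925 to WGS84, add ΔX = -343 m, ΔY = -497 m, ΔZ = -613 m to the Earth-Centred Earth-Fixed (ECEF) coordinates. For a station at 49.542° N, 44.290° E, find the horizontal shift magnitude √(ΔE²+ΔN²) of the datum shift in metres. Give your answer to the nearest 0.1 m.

At φ = 49.542°, λ = 44.290°: sin φ = 0.760882, cos φ = 0.648890, sin λ = 0.698290, cos λ = 0.715815.
ΔE = −sin λ·ΔX + cos λ·ΔY = −(0.698290)·(-343) + (0.715815)·(-497) = -116.25 m.
ΔN = −sin φ cos λ·ΔX − sin φ sin λ·ΔY + cos φ·ΔZ = −(0.760882)(0.715815)(-343) − (0.760882)(0.698290)(-497) + (0.648890)(-613) = 53.11 m.
Horizontal magnitude = √(ΔE² + ΔN²) = √((-116.25)² + 53.11²) = 127.80 m.

127.8 m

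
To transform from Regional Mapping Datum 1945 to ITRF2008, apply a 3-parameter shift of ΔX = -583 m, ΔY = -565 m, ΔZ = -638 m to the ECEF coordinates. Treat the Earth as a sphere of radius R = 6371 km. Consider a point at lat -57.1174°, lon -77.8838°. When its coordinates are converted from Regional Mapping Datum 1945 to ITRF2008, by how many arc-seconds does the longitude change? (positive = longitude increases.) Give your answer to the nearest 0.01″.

Δλ = -41.06″

sin φ = -0.839785, cos φ = 0.542919, sin λ = -0.977724, cos λ = 0.209895.
East component: ΔE = −sin λ·ΔX + cos λ·ΔY = −(-0.977724)(-583) + (0.209895)(-565) = -688.60 m.
1° of latitude spans πR/180 = 111195 m; at latitude φ, 1° of longitude spans that × cos φ = 60369.9 m, so Δλ = -688.60 / 60369.9 × 3600 = -41.063″.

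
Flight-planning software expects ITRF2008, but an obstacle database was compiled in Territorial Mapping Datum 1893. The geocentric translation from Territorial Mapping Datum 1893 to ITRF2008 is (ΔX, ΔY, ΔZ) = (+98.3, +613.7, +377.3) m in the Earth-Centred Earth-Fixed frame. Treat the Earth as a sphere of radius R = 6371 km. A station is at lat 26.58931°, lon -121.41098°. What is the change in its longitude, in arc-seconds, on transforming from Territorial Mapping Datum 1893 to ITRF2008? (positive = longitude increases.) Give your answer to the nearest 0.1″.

sin φ = 0.447592, cos φ = 0.894238, sin λ = -0.853451, cos λ = -0.521173.
East component: ΔE = −sin λ·ΔX + cos λ·ΔY = −(-0.853451)(98.3) + (-0.521173)(613.7) = -235.95 m.
1° of latitude spans πR/180 = 111195 m; at latitude φ, 1° of longitude spans that × cos φ = 99434.7 m, so Δλ = -235.95 / 99434.7 × 3600 = -8.542″.

Δλ = -8.5″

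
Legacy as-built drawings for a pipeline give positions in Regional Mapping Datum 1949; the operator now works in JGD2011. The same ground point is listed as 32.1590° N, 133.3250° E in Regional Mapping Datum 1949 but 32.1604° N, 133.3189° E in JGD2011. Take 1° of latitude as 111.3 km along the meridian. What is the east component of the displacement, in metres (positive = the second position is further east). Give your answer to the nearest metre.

ΔE = -575 m

Δφ = 32.1604° − 32.1590° = +0.0014°; Δλ = 133.3189° − 133.3250° = -0.0061°.
ΔN = Δφ × 111300 = 155.8 m; ΔE = Δλ × 111300 × cos(32.1590°) = -0.0061 × 111300 × 0.846574 = -574.8 m.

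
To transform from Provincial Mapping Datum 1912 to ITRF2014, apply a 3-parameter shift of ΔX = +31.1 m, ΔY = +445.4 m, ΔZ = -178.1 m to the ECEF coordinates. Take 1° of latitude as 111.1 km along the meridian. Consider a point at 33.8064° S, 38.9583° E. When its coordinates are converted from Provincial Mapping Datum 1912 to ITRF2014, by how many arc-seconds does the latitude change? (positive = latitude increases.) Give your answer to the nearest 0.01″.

Δφ = 0.69″

sin φ = -0.556388, cos φ = 0.830922, sin λ = 0.628755, cos λ = 0.777604.
North component: ΔN = −sin φ cos λ·ΔX − sin φ sin λ·ΔY + cos φ·ΔZ = −(-0.556388)(0.777604)(31.1) − (-0.556388)(0.628755)(445.4) + (0.830922)(-178.1) = 21.28 m.
1° of latitude spans 111100 m, so Δφ = 21.28 / 111100 × 3600 = 0.690″.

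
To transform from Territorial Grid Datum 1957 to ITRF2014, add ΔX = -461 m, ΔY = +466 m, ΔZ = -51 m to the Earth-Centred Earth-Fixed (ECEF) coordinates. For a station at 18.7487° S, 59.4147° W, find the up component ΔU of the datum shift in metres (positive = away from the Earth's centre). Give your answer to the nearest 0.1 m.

At φ = -18.7487°, λ = -59.4147°: sin φ = -0.321418, cos φ = 0.946937, sin λ = -0.860873, cos λ = 0.508821.
ΔU = cos φ cos λ·ΔX + cos φ sin λ·ΔY + sin φ·ΔZ = (0.946937)(0.508821)(-461) + (0.946937)(-0.860873)(466) + (-0.321418)(-51) = -585.61 m.

ΔU = -585.6 m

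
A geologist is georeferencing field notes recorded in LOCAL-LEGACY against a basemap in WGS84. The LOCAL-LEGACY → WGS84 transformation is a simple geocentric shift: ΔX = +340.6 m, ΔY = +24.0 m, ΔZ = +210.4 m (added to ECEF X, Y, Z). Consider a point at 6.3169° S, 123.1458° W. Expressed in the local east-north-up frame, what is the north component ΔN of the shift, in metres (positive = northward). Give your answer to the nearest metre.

ΔN = 186 m

The local north axis is (−sin φ cos λ, −sin φ sin λ, cos φ), giving ΔN = -20.490 − 2.211 + 209.123 = 186.42 m.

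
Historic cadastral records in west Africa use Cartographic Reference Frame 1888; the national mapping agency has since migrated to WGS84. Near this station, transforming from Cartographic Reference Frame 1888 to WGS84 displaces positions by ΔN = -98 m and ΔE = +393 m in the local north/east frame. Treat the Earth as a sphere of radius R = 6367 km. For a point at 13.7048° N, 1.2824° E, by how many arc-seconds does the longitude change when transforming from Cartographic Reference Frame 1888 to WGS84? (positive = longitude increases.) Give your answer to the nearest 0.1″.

At latitude 13.7048°, cos φ = 0.971529.
One radian of longitude at latitude φ spans R cos φ, so Δλ = ΔE / (R cos φ) = 393.0 / (6367000 × 0.971529) = 6.3533e-05 rad = 13.105″.

Δλ = 13.1″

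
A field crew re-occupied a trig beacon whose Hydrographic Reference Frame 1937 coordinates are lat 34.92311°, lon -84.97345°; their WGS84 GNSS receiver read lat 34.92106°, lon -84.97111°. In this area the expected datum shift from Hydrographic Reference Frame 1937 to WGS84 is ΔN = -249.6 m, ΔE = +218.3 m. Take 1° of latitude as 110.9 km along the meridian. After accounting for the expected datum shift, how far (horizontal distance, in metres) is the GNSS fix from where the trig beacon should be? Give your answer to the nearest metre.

23 m

Observed coordinate differences: Δφ = -0.00205°, Δλ = +0.00234°.
Converting to metres (1° lat = 110900 m, cos φ = 0.819921): observed ΔN = -227.3 m, observed ΔE = 212.8 m.
Subtracting the expected shift leaves a residual of -227.3 − (-249.6) = 22.3 m north and 212.8 − (218.3) = -5.5 m east.
Residual distance = √(22.3² + (-5.5)²) = 22.9 m.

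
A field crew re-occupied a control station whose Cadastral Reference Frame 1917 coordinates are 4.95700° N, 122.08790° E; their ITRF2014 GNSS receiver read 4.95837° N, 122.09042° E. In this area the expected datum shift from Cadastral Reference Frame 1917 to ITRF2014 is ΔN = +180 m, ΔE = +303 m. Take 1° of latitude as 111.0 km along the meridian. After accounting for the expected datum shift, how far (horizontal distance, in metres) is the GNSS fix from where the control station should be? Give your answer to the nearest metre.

37 m

Observed coordinate differences: Δφ = +0.00137°, Δλ = +0.00252°.
Converting to metres (1° lat = 111000 m, cos φ = 0.996260): observed ΔN = 152.1 m, observed ΔE = 278.7 m.
Subtracting the expected shift leaves a residual of 152.1 − (180) = -27.9 m north and 278.7 − (303) = -24.3 m east.
Residual distance = √((-27.9)² + (-24.3)²) = 37.0 m.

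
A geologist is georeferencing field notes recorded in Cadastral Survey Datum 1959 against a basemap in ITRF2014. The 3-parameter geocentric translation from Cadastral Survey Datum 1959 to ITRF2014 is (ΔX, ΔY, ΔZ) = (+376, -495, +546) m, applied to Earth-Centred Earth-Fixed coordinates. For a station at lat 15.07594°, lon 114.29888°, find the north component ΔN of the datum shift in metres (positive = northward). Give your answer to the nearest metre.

At φ = 15.07594°, λ = 114.29888°: sin φ = 0.260099, cos φ = 0.965582, sin λ = 0.911411, cos λ = -0.411497.
ΔN = −sin φ cos λ·ΔX − sin φ sin λ·ΔY + cos φ·ΔZ = −(0.260099)(-0.411497)(376) − (0.260099)(0.911411)(-495) + (0.965582)(546) = 684.79 m.

ΔN = 685 m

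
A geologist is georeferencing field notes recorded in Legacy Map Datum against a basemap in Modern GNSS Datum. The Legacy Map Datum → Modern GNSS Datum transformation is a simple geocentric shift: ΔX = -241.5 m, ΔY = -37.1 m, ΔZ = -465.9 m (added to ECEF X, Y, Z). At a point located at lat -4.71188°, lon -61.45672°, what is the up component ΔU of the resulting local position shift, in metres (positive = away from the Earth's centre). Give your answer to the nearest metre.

ΔU = -44 m

At φ = -4.71188°, λ = -61.45672°: sin φ = -0.082145, cos φ = 0.996620, sin λ = -0.878456, cos λ = 0.477822.
ΔU = cos φ cos λ·ΔX + cos φ sin λ·ΔY + sin φ·ΔZ = (0.996620)(0.477822)(-241.5) + (0.996620)(-0.878456)(-37.1) + (-0.082145)(-465.9) = -44.25 m.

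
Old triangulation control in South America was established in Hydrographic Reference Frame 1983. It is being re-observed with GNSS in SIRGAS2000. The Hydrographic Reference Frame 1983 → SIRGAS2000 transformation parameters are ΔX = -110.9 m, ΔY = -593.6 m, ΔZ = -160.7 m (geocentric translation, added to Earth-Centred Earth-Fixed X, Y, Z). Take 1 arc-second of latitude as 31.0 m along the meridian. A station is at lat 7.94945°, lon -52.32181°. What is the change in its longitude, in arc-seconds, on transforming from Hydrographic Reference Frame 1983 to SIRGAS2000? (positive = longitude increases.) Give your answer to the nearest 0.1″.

sin φ = 0.138299, cos φ = 0.990390, sin λ = -0.791456, cos λ = 0.611226.
East component: ΔE = −sin λ·ΔX + cos λ·ΔY = −(-0.791456)(-110.9) + (0.611226)(-593.6) = -450.60 m.
1° of latitude spans 3600 × 31.00 = 111600 m; at latitude φ, 1° of longitude spans that × cos φ = 110527.6 m, so Δλ = -450.60 / 110527.6 × 3600 = -14.676″.

Δλ = -14.7″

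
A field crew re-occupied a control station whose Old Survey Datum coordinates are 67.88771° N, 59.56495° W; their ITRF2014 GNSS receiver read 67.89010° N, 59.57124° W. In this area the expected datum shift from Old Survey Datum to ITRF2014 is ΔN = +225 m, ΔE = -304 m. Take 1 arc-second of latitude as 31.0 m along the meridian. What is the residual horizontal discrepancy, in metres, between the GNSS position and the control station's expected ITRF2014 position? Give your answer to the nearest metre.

58 m

Observed coordinate differences: Δφ = +0.00239°, Δλ = -0.00629°.
Converting to metres (1° lat = 111600 m, cos φ = 0.376423): observed ΔN = 266.7 m, observed ΔE = -264.2 m.
Subtracting the expected shift leaves a residual of 266.7 − (225) = 41.7 m north and -264.2 − (-304) = 39.8 m east.
Residual distance = √(41.7² + 39.8²) = 57.6 m.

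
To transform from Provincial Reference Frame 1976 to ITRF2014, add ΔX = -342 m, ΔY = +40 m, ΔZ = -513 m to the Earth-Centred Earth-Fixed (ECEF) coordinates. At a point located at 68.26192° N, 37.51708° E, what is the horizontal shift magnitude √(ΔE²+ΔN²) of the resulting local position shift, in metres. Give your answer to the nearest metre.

At φ = 68.26192°, λ = 37.51708°: sin φ = 0.928887, cos φ = 0.370364, sin λ = 0.608998, cos λ = 0.793172.
ΔE = −sin λ·ΔX + cos λ·ΔY = −(0.608998)·(-342) + (0.793172)·(40) = 240.00 m.
ΔN = −sin φ cos λ·ΔX − sin φ sin λ·ΔY + cos φ·ΔZ = −(0.928887)(0.793172)(-342) − (0.928887)(0.608998)(40) + (0.370364)(-513) = 39.35 m.
Horizontal magnitude = √(ΔE² + ΔN²) = √(240.00² + 39.35²) = 243.21 m.

243 m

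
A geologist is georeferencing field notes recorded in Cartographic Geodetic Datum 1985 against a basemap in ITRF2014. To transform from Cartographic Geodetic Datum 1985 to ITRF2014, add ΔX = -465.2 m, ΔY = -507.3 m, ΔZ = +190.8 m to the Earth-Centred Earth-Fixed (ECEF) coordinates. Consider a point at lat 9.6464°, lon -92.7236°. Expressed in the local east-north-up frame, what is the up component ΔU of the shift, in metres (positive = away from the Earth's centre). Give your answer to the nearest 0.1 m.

The local up (radial) axis is (cos φ cos λ, cos φ sin λ, sin φ), giving ΔU = 21.793 + 499.562 + 31.972 = 553.33 m.

ΔU = 553.3 m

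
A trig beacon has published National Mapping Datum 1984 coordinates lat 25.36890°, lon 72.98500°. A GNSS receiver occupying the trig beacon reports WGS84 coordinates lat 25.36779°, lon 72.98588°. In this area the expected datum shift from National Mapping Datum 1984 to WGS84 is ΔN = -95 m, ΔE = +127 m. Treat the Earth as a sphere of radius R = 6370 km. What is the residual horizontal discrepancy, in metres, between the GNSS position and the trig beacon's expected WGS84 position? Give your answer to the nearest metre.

48 m

Observed coordinate differences: Δφ = -0.00111°, Δλ = +0.00088°.
Converting to metres (1° lat = 111177 m, cos φ = 0.903568): observed ΔN = -123.4 m, observed ΔE = 88.4 m.
Subtracting the expected shift leaves a residual of -123.4 − (-95) = -28.4 m north and 88.4 − (127) = -38.6 m east.
Residual distance = √((-28.4)² + (-38.6)²) = 47.9 m.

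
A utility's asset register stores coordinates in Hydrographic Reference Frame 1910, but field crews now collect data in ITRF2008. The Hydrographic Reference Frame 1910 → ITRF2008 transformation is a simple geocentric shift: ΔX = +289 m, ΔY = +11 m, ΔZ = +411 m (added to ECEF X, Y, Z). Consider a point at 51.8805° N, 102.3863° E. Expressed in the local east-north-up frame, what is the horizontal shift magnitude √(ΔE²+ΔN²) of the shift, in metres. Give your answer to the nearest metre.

At φ = 51.8805°, λ = 102.3863°: sin φ = 0.786725, cos φ = 0.617304, sin λ = 0.976724, cos λ = -0.214502.
ΔE = −sin λ·ΔX + cos λ·ΔY = −(0.976724)·(289) + (-0.214502)·(11) = -284.63 m.
ΔN = −sin φ cos λ·ΔX − sin φ sin λ·ΔY + cos φ·ΔZ = −(0.786725)(-0.214502)(289) − (0.786725)(0.976724)(11) + (0.617304)(411) = 294.03 m.
Horizontal magnitude = √(ΔE² + ΔN²) = √((-284.63)² + 294.03²) = 409.23 m.

409 m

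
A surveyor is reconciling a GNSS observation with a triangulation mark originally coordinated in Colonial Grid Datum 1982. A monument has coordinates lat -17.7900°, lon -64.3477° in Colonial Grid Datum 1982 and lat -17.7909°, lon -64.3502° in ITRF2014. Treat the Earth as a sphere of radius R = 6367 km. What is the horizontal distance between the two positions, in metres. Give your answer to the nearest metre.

Δφ = -17.7909° − -17.7900° = -0.0009°; Δλ = -64.3502° − -64.3477° = -0.0025°.
1° along a meridian = πR/180 = 111125 m.
ΔN = Δφ × 111125 = -100.0 m; ΔE = Δλ × 111125 × cos(-17.7900°) = -0.0025 × 111125 × 0.952183 = -264.5 m.
Distance = √(ΔE² + ΔN²) = √((-264.5)² + (-100.0)²) = 282.8 m.

283 m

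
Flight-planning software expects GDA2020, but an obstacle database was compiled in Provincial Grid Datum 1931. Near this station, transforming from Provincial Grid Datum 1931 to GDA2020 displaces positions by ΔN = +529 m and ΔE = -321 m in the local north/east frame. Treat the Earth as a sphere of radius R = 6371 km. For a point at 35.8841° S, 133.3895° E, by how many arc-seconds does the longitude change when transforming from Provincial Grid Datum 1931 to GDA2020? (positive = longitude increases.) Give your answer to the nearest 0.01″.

At latitude -35.8841°, cos φ = 0.810204.
One radian of longitude at latitude φ spans R cos φ, so Δλ = ΔE / (R cos φ) = -321.0 / (6371000 × 0.810204) = -6.2187e-05 rad = -12.827″.

Δλ = -12.83″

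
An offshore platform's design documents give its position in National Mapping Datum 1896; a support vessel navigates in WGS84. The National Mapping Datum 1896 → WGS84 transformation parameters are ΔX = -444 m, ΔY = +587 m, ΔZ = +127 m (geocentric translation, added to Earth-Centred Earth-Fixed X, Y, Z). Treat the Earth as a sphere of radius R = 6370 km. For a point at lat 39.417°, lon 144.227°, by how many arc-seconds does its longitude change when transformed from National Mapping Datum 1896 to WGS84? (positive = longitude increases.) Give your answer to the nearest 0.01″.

Δλ = -9.08″

sin φ = 0.634960, cos φ = 0.772545, sin λ = 0.584575, cos λ = -0.811339.
East component: ΔE = −sin λ·ΔX + cos λ·ΔY = −(0.584575)(-444) + (-0.811339)(587) = -216.70 m.
1° of latitude spans πR/180 = 111177 m; at latitude φ, 1° of longitude spans that × cos φ = 85889.6 m, so Δλ = -216.70 / 85889.6 × 3600 = -9.083″.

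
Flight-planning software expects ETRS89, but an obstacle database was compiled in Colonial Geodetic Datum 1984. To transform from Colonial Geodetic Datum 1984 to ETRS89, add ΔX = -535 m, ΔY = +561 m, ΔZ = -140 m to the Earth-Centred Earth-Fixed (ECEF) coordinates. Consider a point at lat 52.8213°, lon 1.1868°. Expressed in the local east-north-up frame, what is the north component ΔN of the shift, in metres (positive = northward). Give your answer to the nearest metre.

The local north axis is (−sin φ cos λ, −sin φ sin λ, cos φ), giving ΔN = 426.172 − 9.258 − 84.602 = 332.31 m.

ΔN = 332 m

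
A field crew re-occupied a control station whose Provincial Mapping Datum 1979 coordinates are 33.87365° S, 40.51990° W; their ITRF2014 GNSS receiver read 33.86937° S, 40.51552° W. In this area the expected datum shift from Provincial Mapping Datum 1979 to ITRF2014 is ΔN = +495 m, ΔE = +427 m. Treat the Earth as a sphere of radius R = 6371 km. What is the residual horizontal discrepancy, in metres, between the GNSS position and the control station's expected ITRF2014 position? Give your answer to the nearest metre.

30 m

Observed coordinate differences: Δφ = +0.00428°, Δλ = +0.00438°.
Converting to metres (1° lat = 111195 m, cos φ = 0.830269): observed ΔN = 475.9 m, observed ΔE = 404.4 m.
Subtracting the expected shift leaves a residual of 475.9 − (495) = -19.1 m north and 404.4 − (427) = -22.6 m east.
Residual distance = √((-19.1)² + (-22.6)²) = 29.6 m.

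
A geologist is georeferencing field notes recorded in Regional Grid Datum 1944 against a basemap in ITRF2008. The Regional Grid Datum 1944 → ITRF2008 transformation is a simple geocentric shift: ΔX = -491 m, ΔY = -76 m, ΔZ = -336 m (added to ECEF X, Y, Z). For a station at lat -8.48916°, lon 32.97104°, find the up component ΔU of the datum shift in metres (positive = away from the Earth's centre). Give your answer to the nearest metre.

ΔU = -399 m

The local up (radial) axis is (cos φ cos λ, cos φ sin λ, sin φ), giving ΔU = -407.409 − 40.907 + 49.601 = -398.72 m.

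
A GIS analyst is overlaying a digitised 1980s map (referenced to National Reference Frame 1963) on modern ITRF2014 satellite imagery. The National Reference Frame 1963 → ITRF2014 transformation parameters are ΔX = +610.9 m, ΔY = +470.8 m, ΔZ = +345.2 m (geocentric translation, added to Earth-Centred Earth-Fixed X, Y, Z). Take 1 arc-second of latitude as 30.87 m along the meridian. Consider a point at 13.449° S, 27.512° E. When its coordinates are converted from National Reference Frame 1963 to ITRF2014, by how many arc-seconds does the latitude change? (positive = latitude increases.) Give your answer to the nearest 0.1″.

sin φ = -0.232580, cos φ = 0.972577, sin λ = 0.461934, cos λ = 0.886914.
North component: ΔN = −sin φ cos λ·ΔX − sin φ sin λ·ΔY + cos φ·ΔZ = −(-0.232580)(0.886914)(610.9) − (-0.232580)(0.461934)(470.8) + (0.972577)(345.2) = 512.33 m.
1° of latitude spans 3600 × 30.87 = 111132 m, so Δφ = 512.33 / 111132 × 3600 = 16.596″.

Δφ = 16.6″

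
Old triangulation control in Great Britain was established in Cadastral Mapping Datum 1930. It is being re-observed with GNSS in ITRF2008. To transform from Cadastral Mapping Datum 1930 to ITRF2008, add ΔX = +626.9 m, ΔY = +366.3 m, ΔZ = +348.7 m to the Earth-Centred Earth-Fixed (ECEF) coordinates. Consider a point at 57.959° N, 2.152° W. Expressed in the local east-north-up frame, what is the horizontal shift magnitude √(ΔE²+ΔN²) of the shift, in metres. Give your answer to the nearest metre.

513 m

At φ = 57.959°, λ = -2.152°: sin φ = 0.847669, cos φ = 0.530526, sin λ = -0.037551, cos λ = 0.999295.
ΔE = −sin λ·ΔX + cos λ·ΔY = −(-0.037551)·(626.9) + (0.999295)·(366.3) = 389.58 m.
ΔN = −sin φ cos λ·ΔX − sin φ sin λ·ΔY + cos φ·ΔZ = −(0.847669)(0.999295)(626.9) − (0.847669)(-0.037551)(366.3) + (0.530526)(348.7) = -334.37 m.
Horizontal magnitude = √(ΔE² + ΔN²) = √(389.58² + (-334.37)²) = 513.40 m.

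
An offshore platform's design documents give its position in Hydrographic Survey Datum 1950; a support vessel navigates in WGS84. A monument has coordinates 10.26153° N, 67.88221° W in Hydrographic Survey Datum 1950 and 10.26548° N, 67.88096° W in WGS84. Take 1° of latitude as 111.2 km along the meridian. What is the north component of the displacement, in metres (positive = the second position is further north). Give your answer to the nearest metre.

Δφ = 10.26548° − 10.26153° = +0.00395°; Δλ = -67.88096° − -67.88221° = +0.00125°.
ΔN = Δφ × 111200 = 439.2 m; ΔE = Δλ × 111200 × cos(10.26153°) = +0.00125 × 111200 × 0.984005 = 136.8 m.

ΔN = 439 m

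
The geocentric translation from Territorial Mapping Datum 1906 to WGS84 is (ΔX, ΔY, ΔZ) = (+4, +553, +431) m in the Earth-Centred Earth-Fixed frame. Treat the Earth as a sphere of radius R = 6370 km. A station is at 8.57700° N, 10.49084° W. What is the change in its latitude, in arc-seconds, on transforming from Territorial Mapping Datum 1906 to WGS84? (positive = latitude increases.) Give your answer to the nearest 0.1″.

Δφ = 14.3″

sin φ = 0.149138, cos φ = 0.988816, sin λ = -0.182078, cos λ = 0.983284.
North component: ΔN = −sin φ cos λ·ΔX − sin φ sin λ·ΔY + cos φ·ΔZ = −(0.149138)(0.983284)(4) − (0.149138)(-0.182078)(553) + (0.988816)(431) = 440.61 m.
1° of latitude spans πR/180 = 111177 m, so Δφ = 440.61 / 111177 × 3600 = 14.267″.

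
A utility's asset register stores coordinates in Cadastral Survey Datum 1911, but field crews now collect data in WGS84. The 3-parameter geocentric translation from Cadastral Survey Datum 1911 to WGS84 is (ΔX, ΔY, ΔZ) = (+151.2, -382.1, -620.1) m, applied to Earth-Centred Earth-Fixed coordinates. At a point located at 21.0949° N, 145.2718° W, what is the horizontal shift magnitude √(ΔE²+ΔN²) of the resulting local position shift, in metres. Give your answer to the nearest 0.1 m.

731.4 m

The local east axis at (φ, λ) is (−sin λ, cos λ, 0), so ΔE = −sin(-145.2718°)·151.2 + cos(-145.2718°)·(-382.1) = 400.17 m.
The local north axis is (−sin φ cos λ, −sin φ sin λ, cos φ), giving ΔN = 44.725 − 78.345 − 578.544 = -612.16 m.
Horizontal magnitude = √(ΔE² + ΔN²) = √(400.17² + (-612.16)²) = 731.36 m.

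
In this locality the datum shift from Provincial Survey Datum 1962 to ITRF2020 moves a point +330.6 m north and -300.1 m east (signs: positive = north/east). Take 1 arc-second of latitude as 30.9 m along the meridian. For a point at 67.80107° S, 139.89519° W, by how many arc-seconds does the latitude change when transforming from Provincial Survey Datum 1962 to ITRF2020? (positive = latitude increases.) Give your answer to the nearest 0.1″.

Δφ = 10.7″

1″ of latitude = 30.90 m, so Δφ = 330.6 / 30.90 = 10.699″.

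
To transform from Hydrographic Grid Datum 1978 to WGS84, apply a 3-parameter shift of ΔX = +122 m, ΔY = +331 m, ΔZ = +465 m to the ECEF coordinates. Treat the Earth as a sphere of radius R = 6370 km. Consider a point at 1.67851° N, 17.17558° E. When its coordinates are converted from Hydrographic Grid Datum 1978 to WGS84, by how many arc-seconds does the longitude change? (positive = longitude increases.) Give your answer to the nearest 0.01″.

sin φ = 0.029291, cos φ = 0.999571, sin λ = 0.295301, cos λ = 0.955404.
East component: ΔE = −sin λ·ΔX + cos λ·ΔY = −(0.295301)(122) + (0.955404)(331) = 280.21 m.
1° of latitude spans πR/180 = 111177 m; at latitude φ, 1° of longitude spans that × cos φ = 111129.8 m, so Δλ = 280.21 / 111129.8 × 3600 = 9.077″.

Δλ = 9.08″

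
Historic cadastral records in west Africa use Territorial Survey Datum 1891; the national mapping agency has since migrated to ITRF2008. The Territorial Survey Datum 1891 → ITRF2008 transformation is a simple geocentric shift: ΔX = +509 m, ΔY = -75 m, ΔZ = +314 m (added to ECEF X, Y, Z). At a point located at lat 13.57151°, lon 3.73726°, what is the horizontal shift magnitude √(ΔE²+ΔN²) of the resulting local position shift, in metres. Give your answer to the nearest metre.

At φ = 13.57151°, λ = 3.73726°: sin φ = 0.234659, cos φ = 0.972078, sin λ = 0.065181, cos λ = 0.997873.
ΔE = −sin λ·ΔX + cos λ·ΔY = −(0.065181)·(509) + (0.997873)·(-75) = -108.02 m.
ΔN = −sin φ cos λ·ΔX − sin φ sin λ·ΔY + cos φ·ΔZ = −(0.234659)(0.997873)(509) − (0.234659)(0.065181)(-75) + (0.972078)(314) = 187.19 m.
Horizontal magnitude = √(ΔE² + ΔN²) = √((-108.02)² + 187.19²) = 216.12 m.

216 m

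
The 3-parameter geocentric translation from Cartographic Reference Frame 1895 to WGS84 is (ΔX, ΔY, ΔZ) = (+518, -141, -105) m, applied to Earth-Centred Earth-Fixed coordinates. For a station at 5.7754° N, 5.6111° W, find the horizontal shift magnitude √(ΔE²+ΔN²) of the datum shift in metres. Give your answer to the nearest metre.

181 m

At φ = 5.7754°, λ = -5.6111°: sin φ = 0.100629, cos φ = 0.994924, sin λ = -0.097776, cos λ = 0.995208.
ΔE = −sin λ·ΔX + cos λ·ΔY = −(-0.097776)·(518) + (0.995208)·(-141) = -89.68 m.
ΔN = −sin φ cos λ·ΔX − sin φ sin λ·ΔY + cos φ·ΔZ = −(0.100629)(0.995208)(518) − (0.100629)(-0.097776)(-141) + (0.994924)(-105) = -157.73 m.
Horizontal magnitude = √(ΔE² + ΔN²) = √((-89.68)² + (-157.73)²) = 181.44 m.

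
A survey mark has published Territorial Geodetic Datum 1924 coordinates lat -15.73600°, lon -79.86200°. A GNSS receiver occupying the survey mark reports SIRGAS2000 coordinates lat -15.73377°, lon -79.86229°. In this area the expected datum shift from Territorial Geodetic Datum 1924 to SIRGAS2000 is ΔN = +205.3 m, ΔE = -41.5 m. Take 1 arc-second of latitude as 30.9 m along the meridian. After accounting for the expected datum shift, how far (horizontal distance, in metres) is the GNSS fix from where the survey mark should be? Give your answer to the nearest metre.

44 m

Observed coordinate differences: Δφ = +0.00223°, Δλ = -0.00029°.
Converting to metres (1° lat = 111240 m, cos φ = 0.962522): observed ΔN = 248.1 m, observed ΔE = -31.1 m.
Subtracting the expected shift leaves a residual of 248.1 − (205.3) = 42.8 m north and -31.1 − (-41.5) = 10.4 m east.
Residual distance = √(42.8² + 10.4²) = 44.0 m.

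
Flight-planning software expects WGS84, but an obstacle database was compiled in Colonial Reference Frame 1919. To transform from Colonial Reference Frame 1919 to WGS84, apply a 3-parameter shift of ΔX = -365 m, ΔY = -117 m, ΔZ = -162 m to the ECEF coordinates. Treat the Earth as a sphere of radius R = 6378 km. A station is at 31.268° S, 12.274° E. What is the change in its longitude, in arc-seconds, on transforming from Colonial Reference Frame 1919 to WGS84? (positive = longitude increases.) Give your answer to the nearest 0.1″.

Δλ = -1.4″

sin φ = -0.519042, cos φ = 0.854749, sin λ = 0.212587, cos λ = 0.977142.
East component: ΔE = −sin λ·ΔX + cos λ·ΔY = −(0.212587)(-365) + (0.977142)(-117) = -36.73 m.
1° of latitude spans πR/180 = 111317 m; at latitude φ, 1° of longitude spans that × cos φ = 95148.2 m, so Δλ = -36.73 / 95148.2 × 3600 = -1.390″.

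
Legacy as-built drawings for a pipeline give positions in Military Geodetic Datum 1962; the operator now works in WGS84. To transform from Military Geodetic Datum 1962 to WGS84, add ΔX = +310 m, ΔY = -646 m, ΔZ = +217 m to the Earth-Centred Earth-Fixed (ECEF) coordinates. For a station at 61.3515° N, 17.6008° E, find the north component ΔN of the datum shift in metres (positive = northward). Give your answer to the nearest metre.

The local north axis is (−sin φ cos λ, −sin φ sin λ, cos φ), giving ΔN = -259.313 + 171.426 + 104.037 = 16.15 m.

ΔN = 16 m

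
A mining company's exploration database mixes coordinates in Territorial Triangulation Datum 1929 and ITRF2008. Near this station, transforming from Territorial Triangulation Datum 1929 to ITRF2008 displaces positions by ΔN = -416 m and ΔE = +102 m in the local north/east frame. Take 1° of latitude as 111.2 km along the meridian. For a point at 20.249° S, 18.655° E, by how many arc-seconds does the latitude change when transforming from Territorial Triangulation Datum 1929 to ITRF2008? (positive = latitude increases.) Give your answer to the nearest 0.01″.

Δφ = -13.47″

1° of latitude = 111.2 km, so Δφ = -416.0 / 111200 = -0.0037410° = -13.468″.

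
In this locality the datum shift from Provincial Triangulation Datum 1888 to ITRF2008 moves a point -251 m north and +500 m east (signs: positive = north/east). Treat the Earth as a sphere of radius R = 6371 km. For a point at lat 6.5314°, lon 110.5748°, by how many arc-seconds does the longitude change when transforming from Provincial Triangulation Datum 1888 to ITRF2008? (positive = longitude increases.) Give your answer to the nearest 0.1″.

At latitude 6.5314°, cos φ = 0.993510.
One radian of longitude at latitude φ spans R cos φ, so Δλ = ΔE / (R cos φ) = 500.0 / (6371000 × 0.993510) = 7.8993e-05 rad = 16.294″.

Δλ = 16.3″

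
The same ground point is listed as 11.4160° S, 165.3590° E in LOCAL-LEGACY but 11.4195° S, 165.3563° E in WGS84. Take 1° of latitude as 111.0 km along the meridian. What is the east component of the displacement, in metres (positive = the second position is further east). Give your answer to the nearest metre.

ΔE = -294 m

Δφ = -11.4195° − -11.4160° = -0.0035°; Δλ = 165.3563° − 165.3590° = -0.0027°.
ΔN = Δφ × 111000 = -388.5 m; ΔE = Δλ × 111000 × cos(-11.4160°) = -0.0027 × 111000 × 0.980216 = -293.8 m.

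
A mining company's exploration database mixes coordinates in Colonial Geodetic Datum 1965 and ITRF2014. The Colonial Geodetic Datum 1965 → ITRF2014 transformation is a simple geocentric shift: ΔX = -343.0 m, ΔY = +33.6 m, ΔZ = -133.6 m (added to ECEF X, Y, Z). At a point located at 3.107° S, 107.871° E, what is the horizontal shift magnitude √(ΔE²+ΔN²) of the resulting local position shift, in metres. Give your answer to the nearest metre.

340 m

The local east axis at (φ, λ) is (−sin λ, cos λ, 0), so ΔE = −sin(107.871°)·(-343.0) + cos(107.871°)·33.6 = 316.14 m.
The local north axis is (−sin φ cos λ, −sin φ sin λ, cos φ), giving ΔN = 5.705 + 1.733 − 133.404 = -125.97 m.
Horizontal magnitude = √(ΔE² + ΔN²) = √(316.14² + (-125.97)²) = 340.31 m.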